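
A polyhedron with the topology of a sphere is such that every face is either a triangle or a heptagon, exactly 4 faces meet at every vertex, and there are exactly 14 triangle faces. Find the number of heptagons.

2

Let x be the number of heptagons; then F = 14 + x.
Edge–face incidences: 2E = 3·14 + 7·x = 42 + 7x.
Every vertex has degree 4, so 4V = 2E.
Euler: V − E + F = 2 ⇒ (2E)/4 − E + (14 + x) = 2.
Multiply by 8: 2·(2E) − 4·(2E) + 8·(14 + x) = 16, i.e. 112 + 8x − 2·(42 + 7x) = 16.
Collecting terms: −6x + 28 = 16, so −6x = −12, so x = 2.
Then 2E = 42 + 7·2 = 56, so E = 28, V = 2E/4 = 14, F = 14 + 2 = 16.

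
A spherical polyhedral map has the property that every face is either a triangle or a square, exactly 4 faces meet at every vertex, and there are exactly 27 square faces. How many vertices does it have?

Let x be the number of triangles; then F = 27 + x.
Edge–face incidences: 2E = 4·27 + 3·x = 108 + 3x.
Every vertex has degree 4, so 4V = 2E.
Euler: V − E + F = 2 ⇒ (2E)/4 − E + (27 + x) = 2.
Multiply by 8: 2·(2E) − 4·(2E) + 8·(27 + x) = 16, i.e. 216 + 8x − 2·(108 + 3x) = 16.
Collecting terms: 2x = 16, so x = 8.
Then 2E = 108 + 3·8 = 132, so E = 66, V = 2E/4 = 33, F = 27 + 8 = 35.

33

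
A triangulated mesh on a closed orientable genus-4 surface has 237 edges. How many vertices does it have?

χ = 2 − 2·4 = -6, and every face is a triangle so 3F = 2E.
F = 2E/3 = 158. Then V = -6 + E − F = -6 + 237 − 158 = 73.

73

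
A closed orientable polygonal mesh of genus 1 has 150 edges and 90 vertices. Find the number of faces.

For a closed orientable surface of genus 1, χ = 2 − 2·1 = 0.
F = 0 − V + E = 0 − 90 + 150 = 60.

60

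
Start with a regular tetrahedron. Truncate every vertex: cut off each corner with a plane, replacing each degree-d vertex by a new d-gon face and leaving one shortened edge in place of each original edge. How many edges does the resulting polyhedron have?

18

The base solid has V = 4, E = 6, F = 4.
Truncation replaces each original edge-end by a new vertex, so V′ = 2E = 12.
Each original edge survives, and each old vertex of degree d contributes d new edges; summing degrees gives Σd = 2E, so E′ = E + 2E = 3E = 18.
Each original face survives and each original vertex becomes one new face: F′ = F + V = 8.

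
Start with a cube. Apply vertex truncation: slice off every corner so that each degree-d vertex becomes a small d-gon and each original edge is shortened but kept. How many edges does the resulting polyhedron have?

The base solid has V = 8, E = 12, F = 6.
Truncation replaces each original edge-end by a new vertex, so V′ = 2E = 24.
Each original edge survives, and each old vertex of degree d contributes d new edges; summing degrees gives Σd = 2E, so E′ = E + 2E = 3E = 36.
Each original face survives and each original vertex becomes one new face: F′ = F + V = 14.

36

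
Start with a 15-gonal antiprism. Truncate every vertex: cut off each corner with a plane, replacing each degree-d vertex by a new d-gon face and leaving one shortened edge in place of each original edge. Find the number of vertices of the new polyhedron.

The base solid has V = 30, E = 60, F = 32.
Truncation replaces each original edge-end by a new vertex, so V′ = 2E = 120.
Each original edge survives, and each old vertex of degree d contributes d new edges; summing degrees gives Σd = 2E, so E′ = E + 2E = 3E = 180.
Each original face survives and each original vertex becomes one new face: F′ = F + V = 62.

120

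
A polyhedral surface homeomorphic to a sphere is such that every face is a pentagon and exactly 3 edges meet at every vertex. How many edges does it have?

30

Each face has 5 edges and each edge borders two faces, so 2E = 5F.
Each vertex has degree 3, so 3V = 2E and hence V = 5F/3.
Euler: V − E + F = 2 ⇒ (5F/3) − (5F/2) + F = 2.
Multiply by 6: (10 − 15 + 6)F = 12, i.e. 1F = 12.
So F = 12, E = 5·12/2 = 30, V = 5·12/3 = 20.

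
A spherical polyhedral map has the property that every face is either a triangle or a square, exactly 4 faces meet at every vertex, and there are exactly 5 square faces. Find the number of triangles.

Let x be the number of triangles; then F = 5 + x.
Edge–face incidences: 2E = 4·5 + 3·x = 20 + 3x.
Every vertex has degree 4, so 4V = 2E.
Euler: V − E + F = 2 ⇒ (2E)/4 − E + (5 + x) = 2.
Multiply by 8: 2·(2E) − 4·(2E) + 8·(5 + x) = 16, i.e. 40 + 8x − 2·(20 + 3x) = 16.
Collecting terms: 2x = 16, so x = 8.
Then 2E = 20 + 3·8 = 44, so E = 22, V = 2E/4 = 11, F = 5 + 8 = 13.

8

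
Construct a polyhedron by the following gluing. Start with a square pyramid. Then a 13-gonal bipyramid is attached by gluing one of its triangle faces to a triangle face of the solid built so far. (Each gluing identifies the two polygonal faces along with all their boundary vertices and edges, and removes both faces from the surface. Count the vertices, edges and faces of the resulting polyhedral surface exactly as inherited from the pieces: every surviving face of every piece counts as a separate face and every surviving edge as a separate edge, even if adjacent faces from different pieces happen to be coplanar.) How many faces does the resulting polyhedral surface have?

29

A square pyramid: V=5, E=8, F=5.
Attach a 13-gonal bipyramid (V=15, E=39, F=26) along a 3-gon: merge 3 vertices and 3 edges, delete both glued faces → V=17, E=44, F=29.
Check: V − E + F = 17 − 44 + 29 = 2.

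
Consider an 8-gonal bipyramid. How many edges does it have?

24

A bipyramid over an n-gon has 2n triangular faces and n + 2 vertices: V = 8 + 2 = 10, E = 3·8 = 24, F = 2·8 = 16.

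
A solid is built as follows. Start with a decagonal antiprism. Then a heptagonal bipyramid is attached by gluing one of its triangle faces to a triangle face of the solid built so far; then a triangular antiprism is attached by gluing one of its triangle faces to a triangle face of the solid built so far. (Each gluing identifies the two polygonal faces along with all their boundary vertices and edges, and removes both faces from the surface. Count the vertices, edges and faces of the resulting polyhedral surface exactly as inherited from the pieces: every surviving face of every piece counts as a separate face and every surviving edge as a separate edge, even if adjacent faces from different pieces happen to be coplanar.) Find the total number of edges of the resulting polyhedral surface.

A decagonal antiprism: V=20, E=40, F=22.
Attach a heptagonal bipyramid (V=9, E=21, F=14) along a 3-gon: merge 3 vertices and 3 edges, delete both glued faces → V=26, E=58, F=34.
Attach a triangular antiprism (V=6, E=12, F=8) along a 3-gon: merge 3 vertices and 3 edges, delete both glued faces → V=29, E=67, F=40.
Check: V − E + F = 29 − 67 + 40 = 2.

67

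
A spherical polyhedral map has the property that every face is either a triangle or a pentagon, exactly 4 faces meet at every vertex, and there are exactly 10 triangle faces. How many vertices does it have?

10

Let x be the number of pentagons; then F = 10 + x.
Edge–face incidences: 2E = 3·10 + 5·x = 30 + 5x.
Every vertex has degree 4, so 4V = 2E.
Euler: V − E + F = 2 ⇒ (2E)/4 − E + (10 + x) = 2.
Multiply by 8: 2·(2E) − 4·(2E) + 8·(10 + x) = 16, i.e. 80 + 8x − 2·(30 + 5x) = 16.
Collecting terms: −2x + 20 = 16, so −2x = −4, so x = 2.
Then 2E = 30 + 5·2 = 40, so E = 20, V = 2E/4 = 10, F = 10 + 2 = 12.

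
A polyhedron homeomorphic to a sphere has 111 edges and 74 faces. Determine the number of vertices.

39

Here V − E + F = 2.
V = 2 + E − F = 2 + 111 − 74 = 39.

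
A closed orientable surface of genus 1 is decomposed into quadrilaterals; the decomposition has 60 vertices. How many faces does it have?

χ = 2 − 2·1 = 0, and every face is a square so 4F = 2E.
V − E + F = 0 with E = 4F/2 gives 60 − (4/2 − 1)·F = 0, so F = 60 and E = 120.

60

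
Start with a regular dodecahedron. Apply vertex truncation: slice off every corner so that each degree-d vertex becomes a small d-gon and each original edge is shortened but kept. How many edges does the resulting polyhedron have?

The base solid has V = 20, E = 30, F = 12.
Truncation replaces each original edge-end by a new vertex, so V′ = 2E = 60.
Each original edge survives, and each old vertex of degree d contributes d new edges; summing degrees gives Σd = 2E, so E′ = E + 2E = 3E = 90.
Each original face survives and each original vertex becomes one new face: F′ = F + V = 32.

90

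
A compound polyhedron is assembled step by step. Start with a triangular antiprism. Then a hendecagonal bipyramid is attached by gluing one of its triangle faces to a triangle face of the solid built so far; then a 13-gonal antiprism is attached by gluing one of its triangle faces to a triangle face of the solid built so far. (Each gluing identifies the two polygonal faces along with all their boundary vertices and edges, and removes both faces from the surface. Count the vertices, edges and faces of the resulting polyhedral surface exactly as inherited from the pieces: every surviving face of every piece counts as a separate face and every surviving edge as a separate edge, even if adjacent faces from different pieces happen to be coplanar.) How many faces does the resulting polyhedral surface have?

A triangular antiprism: V=6, E=12, F=8.
Attach a hendecagonal bipyramid (V=13, E=33, F=22) along a 3-gon: merge 3 vertices and 3 edges, delete both glued faces → V=16, E=42, F=28.
Attach a 13-gonal antiprism (V=26, E=52, F=28) along a 3-gon: merge 3 vertices and 3 edges, delete both glued faces → V=39, E=91, F=54.
Check: V − E + F = 39 − 91 + 54 = 2.

54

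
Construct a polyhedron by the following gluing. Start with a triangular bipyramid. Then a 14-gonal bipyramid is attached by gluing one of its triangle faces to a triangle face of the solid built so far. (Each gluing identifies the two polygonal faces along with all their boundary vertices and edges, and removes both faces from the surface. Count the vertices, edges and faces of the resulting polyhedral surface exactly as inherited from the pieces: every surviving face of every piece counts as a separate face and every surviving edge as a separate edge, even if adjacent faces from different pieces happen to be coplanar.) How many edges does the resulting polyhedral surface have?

A triangular bipyramid: V=5, E=9, F=6.
Attach a 14-gonal bipyramid (V=16, E=42, F=28) along a 3-gon: merge 3 vertices and 3 edges, delete both glued faces → V=18, E=48, F=32.
Check: V − E + F = 18 − 48 + 32 = 2.

48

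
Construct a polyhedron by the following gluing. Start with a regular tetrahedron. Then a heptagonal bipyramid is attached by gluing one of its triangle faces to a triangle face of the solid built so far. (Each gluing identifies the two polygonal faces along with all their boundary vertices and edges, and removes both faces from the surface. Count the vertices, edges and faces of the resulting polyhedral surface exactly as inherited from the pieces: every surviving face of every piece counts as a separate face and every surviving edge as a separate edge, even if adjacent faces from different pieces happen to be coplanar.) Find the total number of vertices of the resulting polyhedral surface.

10

A regular tetrahedron: V=4, E=6, F=4.
Attach a heptagonal bipyramid (V=9, E=21, F=14) along a 3-gon: merge 3 vertices and 3 edges, delete both glued faces → V=10, E=24, F=16.
Check: V − E + F = 10 − 24 + 16 = 2.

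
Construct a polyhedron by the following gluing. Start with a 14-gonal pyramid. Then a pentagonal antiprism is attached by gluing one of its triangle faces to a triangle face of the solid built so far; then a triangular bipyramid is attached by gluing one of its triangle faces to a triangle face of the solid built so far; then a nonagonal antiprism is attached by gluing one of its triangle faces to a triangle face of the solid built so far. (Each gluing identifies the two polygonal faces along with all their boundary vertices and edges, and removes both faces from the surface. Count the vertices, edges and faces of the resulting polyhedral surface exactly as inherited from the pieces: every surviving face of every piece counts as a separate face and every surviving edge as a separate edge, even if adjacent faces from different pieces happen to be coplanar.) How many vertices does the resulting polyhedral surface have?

A 14-gonal pyramid: V=15, E=28, F=15.
Attach a pentagonal antiprism (V=10, E=20, F=12) along a 3-gon: merge 3 vertices and 3 edges, delete both glued faces → V=22, E=45, F=25.
Attach a triangular bipyramid (V=5, E=9, F=6) along a 3-gon: merge 3 vertices and 3 edges, delete both glued faces → V=24, E=51, F=29.
Attach a nonagonal antiprism (V=18, E=36, F=20) along a 3-gon: merge 3 vertices and 3 edges, delete both glued faces → V=39, E=84, F=47.
Check: V − E + F = 39 − 84 + 47 = 2.

39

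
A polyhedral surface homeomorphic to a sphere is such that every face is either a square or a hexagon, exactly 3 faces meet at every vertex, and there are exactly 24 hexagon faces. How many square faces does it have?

Let x be the number of squares; then F = 24 + x.
Edge–face incidences: 2E = 6·24 + 4·x = 144 + 4x.
Every vertex has degree 3, so 3V = 2E.
Euler: V − E + F = 2 ⇒ (2E)/3 − E + (24 + x) = 2.
Multiply by 6: 2·(2E) − 3·(2E) + 6·(24 + x) = 12, i.e. 144 + 6x − (144 + 4x) = 12.
Collecting terms: 2x = 12, so x = 6.
Then 2E = 144 + 4·6 = 168, so E = 84, V = 2E/3 = 56, F = 24 + 6 = 30.

6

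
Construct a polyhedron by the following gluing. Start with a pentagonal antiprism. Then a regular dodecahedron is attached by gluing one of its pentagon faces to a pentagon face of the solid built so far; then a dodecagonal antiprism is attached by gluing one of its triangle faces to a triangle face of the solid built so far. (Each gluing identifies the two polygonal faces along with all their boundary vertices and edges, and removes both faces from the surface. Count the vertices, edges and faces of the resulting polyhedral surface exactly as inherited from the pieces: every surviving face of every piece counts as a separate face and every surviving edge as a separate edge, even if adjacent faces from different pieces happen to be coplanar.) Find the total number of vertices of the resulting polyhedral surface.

A pentagonal antiprism: V=10, E=20, F=12.
Attach a regular dodecahedron (V=20, E=30, F=12) along a 5-gon: merge 5 vertices and 5 edges, delete both glued faces → V=25, E=45, F=22.
Attach a dodecagonal antiprism (V=24, E=48, F=26) along a 3-gon: merge 3 vertices and 3 edges, delete both glued faces → V=46, E=90, F=46.
Check: V − E + F = 46 − 90 + 46 = 2.

46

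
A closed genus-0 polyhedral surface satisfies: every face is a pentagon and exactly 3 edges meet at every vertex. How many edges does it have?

Each face has 5 edges and each edge borders two faces, so 2E = 5F.
Each vertex has degree 3, so 3V = 2E and hence V = 5F/3.
Euler: V − E + F = 2 ⇒ (5F/3) − (5F/2) + F = 2.
Multiply by 6: (10 − 15 + 6)F = 12, i.e. 1F = 12.
So F = 12, E = 5·12/2 = 30, V = 5·12/3 = 20.

30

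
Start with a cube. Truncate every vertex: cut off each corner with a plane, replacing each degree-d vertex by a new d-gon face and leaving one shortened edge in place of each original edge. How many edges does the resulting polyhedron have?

36

The base solid has V = 8, E = 12, F = 6.
Truncation replaces each original edge-end by a new vertex, so V′ = 2E = 24.
Each original edge survives, and each old vertex of degree d contributes d new edges; summing degrees gives Σd = 2E, so E′ = E + 2E = 3E = 36.
Each original face survives and each original vertex becomes one new face: F′ = F + V = 14.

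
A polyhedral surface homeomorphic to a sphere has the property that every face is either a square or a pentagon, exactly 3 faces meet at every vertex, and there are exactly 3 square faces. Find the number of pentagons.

Let x be the number of pentagons; then F = 3 + x.
Edge–face incidences: 2E = 4·3 + 5·x = 12 + 5x.
Every vertex has degree 3, so 3V = 2E.
Euler: V − E + F = 2 ⇒ (2E)/3 − E + (3 + x) = 2.
Multiply by 6: 2·(2E) − 3·(2E) + 6·(3 + x) = 12, i.e. 18 + 6x − (12 + 5x) = 12.
Collecting terms: x + 6 = 12, so x = 6.
Then 2E = 12 + 5·6 = 42, so E = 21, V = 2E/3 = 14, F = 3 + 6 = 9.

6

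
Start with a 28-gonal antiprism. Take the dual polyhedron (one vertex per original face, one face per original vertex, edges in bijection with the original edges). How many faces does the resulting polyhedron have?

56

The base solid has V = 56, E = 112, F = 58.
The dual swaps V and F and preserves E: V′ = F = 58, E′ = E = 112, F′ = V = 56.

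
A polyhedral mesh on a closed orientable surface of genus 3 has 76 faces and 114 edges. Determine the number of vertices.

For a closed orientable surface of genus 3, χ = 2 − 2·3 = -4.
V = -4 + E − F = -4 + 114 − 76 = 34.

34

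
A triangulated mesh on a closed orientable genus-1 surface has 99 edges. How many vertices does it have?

33

χ = 2 − 2·1 = 0, and every face is a triangle so 3F = 2E.
F = 2E/3 = 66. Then V = 0 + E − F = 0 + 99 − 66 = 33.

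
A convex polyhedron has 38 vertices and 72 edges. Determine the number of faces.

36

Here V − E + F = 2.
F = 2 − V + E = 2 − 38 + 72 = 36.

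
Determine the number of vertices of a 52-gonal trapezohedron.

106

The n-trapezohedron (dual of the n-antiprism) has V = 2·52 + 2 = 106, E = 4·52 = 208, F = 2·52 = 104.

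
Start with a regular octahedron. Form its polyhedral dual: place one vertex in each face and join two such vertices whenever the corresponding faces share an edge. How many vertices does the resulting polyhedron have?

The base solid has V = 6, E = 12, F = 8.
The dual swaps V and F and preserves E: V′ = F = 8, E′ = E = 12, F′ = V = 6.

8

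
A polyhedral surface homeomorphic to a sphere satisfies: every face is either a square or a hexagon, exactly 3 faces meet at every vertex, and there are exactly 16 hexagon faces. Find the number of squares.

Let x be the number of squares; then F = 16 + x.
Edge–face incidences: 2E = 6·16 + 4·x = 96 + 4x.
Every vertex has degree 3, so 3V = 2E.
Euler: V − E + F = 2 ⇒ (2E)/3 − E + (16 + x) = 2.
Multiply by 6: 2·(2E) − 3·(2E) + 6·(16 + x) = 12, i.e. 96 + 6x − (96 + 4x) = 12.
Collecting terms: 2x = 12, so x = 6.
Then 2E = 96 + 4·6 = 120, so E = 60, V = 2E/3 = 40, F = 16 + 6 = 22.

6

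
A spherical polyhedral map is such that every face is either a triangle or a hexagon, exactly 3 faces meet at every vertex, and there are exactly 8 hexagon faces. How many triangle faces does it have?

4

Let x be the number of triangles; then F = 8 + x.
Edge–face incidences: 2E = 6·8 + 3·x = 48 + 3x.
Every vertex has degree 3, so 3V = 2E.
Euler: V − E + F = 2 ⇒ (2E)/3 − E + (8 + x) = 2.
Multiply by 6: 2·(2E) − 3·(2E) + 6·(8 + x) = 12, i.e. 48 + 6x − (48 + 3x) = 12.
Collecting terms: 3x = 12, so x = 4.
Then 2E = 48 + 3·4 = 60, so E = 30, V = 2E/3 = 20, F = 8 + 4 = 12.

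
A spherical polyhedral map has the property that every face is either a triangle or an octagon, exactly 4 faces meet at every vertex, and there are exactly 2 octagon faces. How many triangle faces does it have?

16

Let x be the number of triangles; then F = 2 + x.
Edge–face incidences: 2E = 8·2 + 3·x = 16 + 3x.
Every vertex has degree 4, so 4V = 2E.
Euler: V − E + F = 2 ⇒ (2E)/4 − E + (2 + x) = 2.
Multiply by 8: 2·(2E) − 4·(2E) + 8·(2 + x) = 16, i.e. 16 + 8x − 2·(16 + 3x) = 16.
Collecting terms: 2x − 16 = 16, so 2x = 32, so x = 16.
Then 2E = 16 + 3·16 = 64, so E = 32, V = 2E/4 = 16, F = 2 + 16 = 18.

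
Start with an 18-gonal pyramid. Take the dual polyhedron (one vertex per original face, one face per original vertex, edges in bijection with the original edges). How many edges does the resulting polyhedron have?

36

The base solid has V = 19, E = 36, F = 19.
The dual swaps V and F and preserves E: V′ = F = 19, E′ = E = 36, F′ = V = 19.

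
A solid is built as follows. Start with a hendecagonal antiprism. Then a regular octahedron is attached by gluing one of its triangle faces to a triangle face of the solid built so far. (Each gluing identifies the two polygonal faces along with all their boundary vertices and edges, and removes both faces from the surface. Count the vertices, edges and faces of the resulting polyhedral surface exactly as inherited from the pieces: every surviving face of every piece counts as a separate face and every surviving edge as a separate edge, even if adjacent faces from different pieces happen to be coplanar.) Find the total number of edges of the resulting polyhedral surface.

A hendecagonal antiprism: V=22, E=44, F=24.
Attach a regular octahedron (V=6, E=12, F=8) along a 3-gon: merge 3 vertices and 3 edges, delete both glued faces → V=25, E=53, F=30.
Check: V − E + F = 25 − 53 + 30 = 2.

53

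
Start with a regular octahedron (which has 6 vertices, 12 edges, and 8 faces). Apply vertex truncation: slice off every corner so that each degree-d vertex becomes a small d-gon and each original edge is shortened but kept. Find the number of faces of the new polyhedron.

Truncation replaces each original edge-end by a new vertex, so V′ = 2E = 24.
Each original edge survives, and each old vertex of degree d contributes d new edges; summing degrees gives Σd = 2E, so E′ = E + 2E = 3E = 36.
Each original face survives and each original vertex becomes one new face: F′ = F + V = 14.

14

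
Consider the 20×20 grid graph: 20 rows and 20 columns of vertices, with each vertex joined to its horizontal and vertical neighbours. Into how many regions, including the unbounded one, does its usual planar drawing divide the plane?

362

The grid has V = 20·20 = 400 vertices and E = 20·19 + 20·19 = 760 edges.
F = 2 − V + E = 2 − 400 + 760 = 362.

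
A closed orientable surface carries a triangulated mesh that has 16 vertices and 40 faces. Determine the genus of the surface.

Every face is a triangle, so 2E = 3·40 = 120, giving E = 60.
χ = V − E + F = 16 − 60 + 40 = -4.
For a closed orientable surface χ = 2 − 2g, so g = (2 − (-4))/2 = 3.

3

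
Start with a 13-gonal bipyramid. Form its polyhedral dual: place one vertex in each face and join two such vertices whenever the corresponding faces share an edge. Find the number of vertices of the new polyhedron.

The base solid has V = 15, E = 39, F = 26.
The dual swaps V and F and preserves E: V′ = F = 26, E′ = E = 39, F′ = V = 15.

26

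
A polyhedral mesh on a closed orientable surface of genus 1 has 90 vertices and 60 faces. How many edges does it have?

For a closed orientable surface of genus 1, χ = 2 − 2·1 = 0.
E = V + F − (0) = 90 + 60 − (0) = 150.

150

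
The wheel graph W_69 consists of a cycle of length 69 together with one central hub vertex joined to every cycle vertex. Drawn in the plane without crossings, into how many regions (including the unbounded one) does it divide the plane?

70

W_69 has V = 69 + 1 = 70 vertices and E = 2·69 = 138 edges.
By Euler's formula F = 2 − V + E = 2 − 70 + 138 = 70.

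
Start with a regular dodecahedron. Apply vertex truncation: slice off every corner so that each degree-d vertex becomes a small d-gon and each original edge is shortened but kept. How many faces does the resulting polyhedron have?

32

The base solid has V = 20, E = 30, F = 12.
Truncation replaces each original edge-end by a new vertex, so V′ = 2E = 60.
Each original edge survives, and each old vertex of degree d contributes d new edges; summing degrees gives Σd = 2E, so E′ = E + 2E = 3E = 90.
Each original face survives and each original vertex becomes one new face: F′ = F + V = 32.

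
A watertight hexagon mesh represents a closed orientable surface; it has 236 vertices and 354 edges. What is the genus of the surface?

1

Every face is a hexagon and each edge borders two faces, so 6F = 2·354, giving F = 118.
χ = V − E + F = 236 − 354 + 118 = 0.
For a closed orientable surface χ = 2 − 2g, so g = (2 − (0))/2 = 1.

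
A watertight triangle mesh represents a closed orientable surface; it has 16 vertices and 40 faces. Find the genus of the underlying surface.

Every face is a triangle, so 2E = 3·40 = 120, giving E = 60.
χ = V − E + F = 16 − 60 + 40 = -4.
For a closed orientable surface χ = 2 − 2g, so g = (2 − (-4))/2 = 3.

3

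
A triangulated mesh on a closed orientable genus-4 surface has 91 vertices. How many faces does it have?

χ = 2 − 2·4 = -6, and every face is a triangle so 3F = 2E.
V − E + F = -6 with E = 3F/2 gives 91 − (3/2 − 1)·F = -6, so F = 194 and E = 291.

194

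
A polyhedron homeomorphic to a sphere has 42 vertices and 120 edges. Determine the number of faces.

Here V − E + F = 2.
F = 2 − V + E = 2 − 42 + 120 = 80.

80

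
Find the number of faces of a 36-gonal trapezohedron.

The n-trapezohedron (dual of the n-antiprism) has V = 2·36 + 2 = 74, E = 4·36 = 144, F = 2·36 = 72.

72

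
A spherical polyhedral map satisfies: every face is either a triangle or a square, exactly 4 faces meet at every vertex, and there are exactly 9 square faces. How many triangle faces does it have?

8

Let x be the number of triangles; then F = 9 + x.
Edge–face incidences: 2E = 4·9 + 3·x = 36 + 3x.
Every vertex has degree 4, so 4V = 2E.
Euler: V − E + F = 2 ⇒ (2E)/4 − E + (9 + x) = 2.
Multiply by 8: 2·(2E) − 4·(2E) + 8·(9 + x) = 16, i.e. 72 + 8x − 2·(36 + 3x) = 16.
Collecting terms: 2x = 16, so x = 8.
Then 2E = 36 + 3·8 = 60, so E = 30, V = 2E/4 = 15, F = 9 + 8 = 17.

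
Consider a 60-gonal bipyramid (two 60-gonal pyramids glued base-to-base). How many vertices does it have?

62

A bipyramid over an n-gon has 2n triangular faces and n + 2 vertices: V = 60 + 2 = 62, E = 3·60 = 180, F = 2·60 = 120.
Check: V − E + F = 62 − 180 + 120 = 2.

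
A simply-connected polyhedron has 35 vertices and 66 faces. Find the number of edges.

99

Here V − E + F = 2.
E = V + F − (2) = 35 + 66 − (2) = 99.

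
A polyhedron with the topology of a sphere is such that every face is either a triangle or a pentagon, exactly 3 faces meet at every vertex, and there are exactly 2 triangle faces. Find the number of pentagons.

Let x be the number of pentagons; then F = 2 + x.
Edge–face incidences: 2E = 3·2 + 5·x = 6 + 5x.
Every vertex has degree 3, so 3V = 2E.
Euler: V − E + F = 2 ⇒ (2E)/3 − E + (2 + x) = 2.
Multiply by 6: 2·(2E) − 3·(2E) + 6·(2 + x) = 12, i.e. 12 + 6x − (6 + 5x) = 12.
Collecting terms: x + 6 = 12, so x = 6.
Then 2E = 6 + 5·6 = 36, so E = 18, V = 2E/3 = 12, F = 2 + 6 = 8.

6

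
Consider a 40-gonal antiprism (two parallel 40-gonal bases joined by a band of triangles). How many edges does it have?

160

An antiprism on an n-gon has two n-gon caps and 2n triangles: V = 2·40 = 80, E = 4·40 = 160, F = 2·40 + 2 = 82.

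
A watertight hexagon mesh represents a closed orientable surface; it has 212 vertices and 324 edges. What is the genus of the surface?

3

Every face is a hexagon and each edge borders two faces, so 6F = 2·324, giving F = 108.
χ = V − E + F = 212 − 324 + 108 = -4.
For a closed orientable surface χ = 2 − 2g, so g = (2 − (-4))/2 = 3.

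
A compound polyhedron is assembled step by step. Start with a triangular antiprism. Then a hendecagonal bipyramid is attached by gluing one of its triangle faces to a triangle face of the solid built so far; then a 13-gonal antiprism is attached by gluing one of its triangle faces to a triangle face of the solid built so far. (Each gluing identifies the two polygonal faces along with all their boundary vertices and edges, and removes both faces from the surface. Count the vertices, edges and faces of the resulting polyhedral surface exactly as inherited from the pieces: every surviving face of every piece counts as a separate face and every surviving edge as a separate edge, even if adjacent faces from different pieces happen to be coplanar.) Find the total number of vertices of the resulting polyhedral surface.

A triangular antiprism: V=6, E=12, F=8.
Attach a hendecagonal bipyramid (V=13, E=33, F=22) along a 3-gon: merge 3 vertices and 3 edges, delete both glued faces → V=16, E=42, F=28.
Attach a 13-gonal antiprism (V=26, E=52, F=28) along a 3-gon: merge 3 vertices and 3 edges, delete both glued faces → V=39, E=91, F=54.
Check: V − E + F = 39 − 91 + 54 = 2.

39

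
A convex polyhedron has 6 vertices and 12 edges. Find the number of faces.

8

Here V − E + F = 2.
F = 2 − V + E = 2 − 6 + 12 = 8.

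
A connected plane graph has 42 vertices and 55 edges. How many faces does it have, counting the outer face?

15

Euler's formula for a connected plane graph: V − E + F = 2, so F = 2 − 42 + 55 = 15.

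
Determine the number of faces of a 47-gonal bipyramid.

A bipyramid over an n-gon has 2n triangular faces and n + 2 vertices: V = 47 + 2 = 49, E = 3·47 = 141, F = 2·47 = 94.
Check: V − E + F = 49 − 141 + 94 = 2.

94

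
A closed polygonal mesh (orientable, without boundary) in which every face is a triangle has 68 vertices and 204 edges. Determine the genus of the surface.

Every face is a triangle and each edge borders two faces, so 3F = 2·204, giving F = 136.
χ = V − E + F = 68 − 204 + 136 = 0.
For a closed orientable surface χ = 2 − 2g, so g = (2 − (0))/2 = 1.

1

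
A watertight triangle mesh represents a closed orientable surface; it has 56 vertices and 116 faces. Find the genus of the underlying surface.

Every face is a triangle, so 2E = 3·116 = 348, giving E = 174.
χ = V − E + F = 56 − 174 + 116 = -2.
For a closed orientable surface χ = 2 − 2g, so g = (2 − (-2))/2 = 2.

2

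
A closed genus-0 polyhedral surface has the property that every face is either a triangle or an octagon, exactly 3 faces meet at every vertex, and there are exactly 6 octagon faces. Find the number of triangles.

Let x be the number of triangles; then F = 6 + x.
Edge–face incidences: 2E = 8·6 + 3·x = 48 + 3x.
Every vertex has degree 3, so 3V = 2E.
Euler: V − E + F = 2 ⇒ (2E)/3 − E + (6 + x) = 2.
Multiply by 6: 2·(2E) − 3·(2E) + 6·(6 + x) = 12, i.e. 36 + 6x − (48 + 3x) = 12.
Collecting terms: 3x − 12 = 12, so 3x = 24, so x = 8.
Then 2E = 48 + 3·8 = 72, so E = 36, V = 2E/3 = 24, F = 6 + 8 = 14.

8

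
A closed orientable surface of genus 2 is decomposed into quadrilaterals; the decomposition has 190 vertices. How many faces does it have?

χ = 2 − 2·2 = -2, and every face is a square so 4F = 2E.
V − E + F = -2 with E = 4F/2 gives 190 − (4/2 − 1)·F = -2, so F = 192 and E = 384.

192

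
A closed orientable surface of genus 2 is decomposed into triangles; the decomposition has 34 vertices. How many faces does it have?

72

χ = 2 − 2·2 = -2, and every face is a triangle so 3F = 2E.
V − E + F = -2 with E = 3F/2 gives 34 − (3/2 − 1)·F = -2, so F = 72 and E = 108.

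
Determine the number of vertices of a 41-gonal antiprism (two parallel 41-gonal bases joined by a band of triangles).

An antiprism on an n-gon has two n-gon caps and 2n triangles: V = 2·41 = 82, E = 4·41 = 164, F = 2·41 + 2 = 84.

82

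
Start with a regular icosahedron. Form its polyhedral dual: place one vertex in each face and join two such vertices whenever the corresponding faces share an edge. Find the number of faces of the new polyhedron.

12

The base solid has V = 12, E = 30, F = 20.
The dual swaps V and F and preserves E: V′ = F = 20, E′ = E = 30, F′ = V = 12.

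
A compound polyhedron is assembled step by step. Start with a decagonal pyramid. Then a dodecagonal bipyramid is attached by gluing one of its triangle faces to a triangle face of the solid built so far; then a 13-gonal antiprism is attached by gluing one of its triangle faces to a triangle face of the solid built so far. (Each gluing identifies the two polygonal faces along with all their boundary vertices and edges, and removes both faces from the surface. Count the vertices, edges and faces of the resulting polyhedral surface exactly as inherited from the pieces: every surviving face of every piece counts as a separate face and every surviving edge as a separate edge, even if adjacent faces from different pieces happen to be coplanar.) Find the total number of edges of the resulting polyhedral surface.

102

A decagonal pyramid: V=11, E=20, F=11.
Attach a dodecagonal bipyramid (V=14, E=36, F=24) along a 3-gon: merge 3 vertices and 3 edges, delete both glued faces → V=22, E=53, F=33.
Attach a 13-gonal antiprism (V=26, E=52, F=28) along a 3-gon: merge 3 vertices and 3 edges, delete both glued faces → V=45, E=102, F=59.
Check: V − E + F = 45 − 102 + 59 = 2.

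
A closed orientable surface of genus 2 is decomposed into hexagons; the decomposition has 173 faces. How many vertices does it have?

χ = 2 − 2·2 = -2, and every face is a hexagon so 6F = 2E.
E = 6·173/2 = 519. Then V = -2 + E − F = -2 + 519 − 173 = 344.

344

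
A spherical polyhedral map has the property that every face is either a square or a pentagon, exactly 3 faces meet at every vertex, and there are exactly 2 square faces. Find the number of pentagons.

Let x be the number of pentagons; then F = 2 + x.
Edge–face incidences: 2E = 4·2 + 5·x = 8 + 5x.
Every vertex has degree 3, so 3V = 2E.
Euler: V − E + F = 2 ⇒ (2E)/3 − E + (2 + x) = 2.
Multiply by 6: 2·(2E) − 3·(2E) + 6·(2 + x) = 12, i.e. 12 + 6x − (8 + 5x) = 12.
Collecting terms: x + 4 = 12, so x = 8.
Then 2E = 8 + 5·8 = 48, so E = 24, V = 2E/3 = 16, F = 2 + 8 = 10.

8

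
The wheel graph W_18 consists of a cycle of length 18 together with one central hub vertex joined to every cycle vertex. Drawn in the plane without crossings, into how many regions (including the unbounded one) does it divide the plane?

19

W_18 has V = 18 + 1 = 19 vertices and E = 2·18 = 36 edges.
By Euler's formula F = 2 − V + E = 2 − 19 + 36 = 19.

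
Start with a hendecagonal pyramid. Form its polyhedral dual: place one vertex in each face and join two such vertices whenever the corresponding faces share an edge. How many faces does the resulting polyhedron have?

The base solid has V = 12, E = 22, F = 12.
The dual swaps V and F and preserves E: V′ = F = 12, E′ = E = 22, F′ = V = 12.

12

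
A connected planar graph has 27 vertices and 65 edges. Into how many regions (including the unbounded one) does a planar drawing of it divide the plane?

Euler's formula for a connected plane graph: V − E + F = 2, so F = 2 − 27 + 65 = 40.

40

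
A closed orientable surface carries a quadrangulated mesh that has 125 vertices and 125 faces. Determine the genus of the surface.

1

Every face is a square, so 2E = 4·125 = 500, giving E = 250.
χ = V − E + F = 125 − 250 + 125 = 0.
For a closed orientable surface χ = 2 − 2g, so g = (2 − (0))/2 = 1.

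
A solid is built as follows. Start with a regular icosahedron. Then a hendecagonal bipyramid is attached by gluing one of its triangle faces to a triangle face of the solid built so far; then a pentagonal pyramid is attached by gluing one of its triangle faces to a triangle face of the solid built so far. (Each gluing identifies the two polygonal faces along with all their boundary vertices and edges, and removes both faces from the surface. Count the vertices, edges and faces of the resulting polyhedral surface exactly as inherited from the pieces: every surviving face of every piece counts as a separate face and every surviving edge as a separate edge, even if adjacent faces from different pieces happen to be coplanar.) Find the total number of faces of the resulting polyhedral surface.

44

A regular icosahedron: V=12, E=30, F=20.
Attach a hendecagonal bipyramid (V=13, E=33, F=22) along a 3-gon: merge 3 vertices and 3 edges, delete both glued faces → V=22, E=60, F=40.
Attach a pentagonal pyramid (V=6, E=10, F=6) along a 3-gon: merge 3 vertices and 3 edges, delete both glued faces → V=25, E=67, F=44.
Check: V − E + F = 25 − 67 + 44 = 2.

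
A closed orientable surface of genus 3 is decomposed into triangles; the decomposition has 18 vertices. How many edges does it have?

χ = 2 − 2·3 = -4, and every face is a triangle so 3F = 2E.
V − E + F = -4 with E = 3F/2 gives 18 − (3/2 − 1)·F = -4, so F = 44 and E = 66.

66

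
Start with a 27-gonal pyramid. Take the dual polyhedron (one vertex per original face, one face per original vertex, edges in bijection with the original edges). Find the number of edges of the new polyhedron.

The base solid has V = 28, E = 54, F = 28.
The dual swaps V and F and preserves E: V′ = F = 28, E′ = E = 54, F′ = V = 28.

54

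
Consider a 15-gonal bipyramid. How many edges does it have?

A bipyramid over an n-gon has 2n triangular faces and n + 2 vertices: V = 15 + 2 = 17, E = 3·15 = 45, F = 2·15 = 30.

45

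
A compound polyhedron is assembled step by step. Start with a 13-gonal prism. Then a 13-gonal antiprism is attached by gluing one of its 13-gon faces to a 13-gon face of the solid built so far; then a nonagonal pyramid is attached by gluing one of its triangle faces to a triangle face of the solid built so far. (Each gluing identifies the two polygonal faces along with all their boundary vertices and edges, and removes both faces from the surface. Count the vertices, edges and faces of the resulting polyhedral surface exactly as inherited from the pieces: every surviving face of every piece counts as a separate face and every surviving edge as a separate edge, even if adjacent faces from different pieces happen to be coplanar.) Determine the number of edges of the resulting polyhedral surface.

A 13-gonal prism: V=26, E=39, F=15.
Attach a 13-gonal antiprism (V=26, E=52, F=28) along a 13-gon: merge 13 vertices and 13 edges, delete both glued faces → V=39, E=78, F=41.
Attach a nonagonal pyramid (V=10, E=18, F=10) along a 3-gon: merge 3 vertices and 3 edges, delete both glued faces → V=46, E=93, F=49.
Check: V − E + F = 46 − 93 + 49 = 2.

93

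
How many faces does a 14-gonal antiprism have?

An antiprism on an n-gon has two n-gon caps and 2n triangles: V = 2·14 = 28, E = 4·14 = 56, F = 2·14 + 2 = 30.
Check: V − E + F = 28 − 56 + 30 = 2.

30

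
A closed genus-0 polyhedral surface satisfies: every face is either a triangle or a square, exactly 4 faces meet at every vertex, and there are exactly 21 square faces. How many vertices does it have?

27

Let x be the number of triangles; then F = 21 + x.
Edge–face incidences: 2E = 4·21 + 3·x = 84 + 3x.
Every vertex has degree 4, so 4V = 2E.
Euler: V − E + F = 2 ⇒ (2E)/4 − E + (21 + x) = 2.
Multiply by 8: 2·(2E) − 4·(2E) + 8·(21 + x) = 16, i.e. 168 + 8x − 2·(84 + 3x) = 16.
Collecting terms: 2x = 16, so x = 8.
Then 2E = 84 + 3·8 = 108, so E = 54, V = 2E/4 = 27, F = 21 + 8 = 29.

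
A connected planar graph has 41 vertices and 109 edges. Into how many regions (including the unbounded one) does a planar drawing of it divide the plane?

70

Euler's formula for a connected plane graph: V − E + F = 2, so F = 2 − 41 + 109 = 70.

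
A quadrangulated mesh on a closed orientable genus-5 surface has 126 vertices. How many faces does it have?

χ = 2 − 2·5 = -8, and every face is a square so 4F = 2E.
V − E + F = -8 with E = 4F/2 gives 126 − (4/2 − 1)·F = -8, so F = 134 and E = 268.

134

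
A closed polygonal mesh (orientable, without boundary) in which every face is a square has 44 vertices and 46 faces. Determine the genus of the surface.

Every face is a square, so 2E = 4·46 = 184, giving E = 92.
χ = V − E + F = 44 − 92 + 46 = -2.
For a closed orientable surface χ = 2 − 2g, so g = (2 − (-2))/2 = 2.

2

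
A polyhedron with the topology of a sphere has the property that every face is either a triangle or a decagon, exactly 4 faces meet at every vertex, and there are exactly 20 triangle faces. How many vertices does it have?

20

Let x be the number of decagons; then F = 20 + x.
Edge–face incidences: 2E = 3·20 + 10·x = 60 + 10x.
Every vertex has degree 4, so 4V = 2E.
Euler: V − E + F = 2 ⇒ (2E)/4 − E + (20 + x) = 2.
Multiply by 8: 2·(2E) − 4·(2E) + 8·(20 + x) = 16, i.e. 160 + 8x − 2·(60 + 10x) = 16.
Collecting terms: −12x + 40 = 16, so −12x = −24, so x = 2.
Then 2E = 60 + 10·2 = 80, so E = 40, V = 2E/4 = 20, F = 20 + 2 = 22.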